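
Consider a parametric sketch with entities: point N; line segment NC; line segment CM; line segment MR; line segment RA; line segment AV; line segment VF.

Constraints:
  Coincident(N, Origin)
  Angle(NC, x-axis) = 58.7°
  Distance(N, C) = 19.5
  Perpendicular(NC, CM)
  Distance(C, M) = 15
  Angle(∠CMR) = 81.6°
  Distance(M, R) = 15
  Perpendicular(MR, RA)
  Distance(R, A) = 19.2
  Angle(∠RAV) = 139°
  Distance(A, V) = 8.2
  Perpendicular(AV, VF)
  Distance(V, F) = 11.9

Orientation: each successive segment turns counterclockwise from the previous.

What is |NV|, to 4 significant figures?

17.89

N is at the origin; NC runs at 58.7° with length 19.5, so C = (10.13, 16.66). NC is perpendicular to CM, so CM runs at 148.7°; with |CM| = 15.0, M = (-2.686, 24.45). ∠CMR = 81.6° gives MR at -112.9° from the x-axis; with |MR| = 15.0, R = (-8.523, 10.64). MR is perpendicular to RA, so RA runs at -22.90°; with |RA| = 19.2, A = (9.164, 3.166). ∠RAV = 139.0° gives AV at 18.10° from the x-axis; with |AV| = 8.2, V = (16.96, 5.713). Then |NV| = |V − N| = 17.89.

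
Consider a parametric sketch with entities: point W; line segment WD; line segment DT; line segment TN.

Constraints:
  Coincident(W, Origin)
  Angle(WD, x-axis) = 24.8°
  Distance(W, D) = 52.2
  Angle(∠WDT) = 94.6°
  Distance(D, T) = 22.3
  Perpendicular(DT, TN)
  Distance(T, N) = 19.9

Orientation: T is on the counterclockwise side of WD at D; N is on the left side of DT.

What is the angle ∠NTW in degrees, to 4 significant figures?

26.98°

W is at the origin; WD runs at 24.8° with length 52.2, so D = 52.2·(cos 24.8°, sin 24.8°) = (47.39, 21.90). ∠WDT = 94.6°, so DT runs at 24.8° + (180° − 94.6°) = 110.2° from the x-axis; with |DT| = 22.3, T = D + 22.3·(cos 110.2°, sin 110.2°) = (39.69, 42.82). DT ⟂ TN; with |TN| = 19.9 on the left of DT, N = T + 19.9·(-0.9385, -0.3453) = (21.01, 35.95). Then cos ∠NTW = TN·TW / (|TN||TW|), giving 26.98°.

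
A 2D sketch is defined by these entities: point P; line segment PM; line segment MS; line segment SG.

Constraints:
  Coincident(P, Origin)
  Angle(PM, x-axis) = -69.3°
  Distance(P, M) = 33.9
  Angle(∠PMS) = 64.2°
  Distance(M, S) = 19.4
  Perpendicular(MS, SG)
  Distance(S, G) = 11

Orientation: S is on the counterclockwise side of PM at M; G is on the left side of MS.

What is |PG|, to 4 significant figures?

20.07

P is at the origin; PM runs at -69.3° with length 33.9, so M = 33.9·(cos -69.3°, sin -69.3°) = (11.98, -31.71). ∠PMS = 64.2°, so MS runs at -69.3° + (180° − 64.2°) = 46.50° from the x-axis; with |MS| = 19.4, S = M + 19.4·(cos 46.50°, sin 46.50°) = (25.34, -17.64). MS is perpendicular to SG; with |SG| = 11.0 on the left of MS, G = S + 11.0·(-0.7254, 0.6884) = (17.36, -10.07). Then |PG| = |G − P| = 20.07.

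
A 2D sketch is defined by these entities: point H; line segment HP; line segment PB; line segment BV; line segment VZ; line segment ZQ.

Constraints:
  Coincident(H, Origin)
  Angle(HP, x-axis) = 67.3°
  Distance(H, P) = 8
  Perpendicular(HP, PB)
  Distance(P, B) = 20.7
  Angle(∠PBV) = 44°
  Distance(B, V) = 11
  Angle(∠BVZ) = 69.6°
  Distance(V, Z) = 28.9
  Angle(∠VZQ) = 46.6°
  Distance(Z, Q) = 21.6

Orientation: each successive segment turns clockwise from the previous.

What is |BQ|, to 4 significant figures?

11.56

H is at the origin; HP runs at 67.3° with length 8.0, so P = (3.087, 7.380). HP ⟂ PB, so PB runs at -22.70°; with |PB| = 20.7, B = (22.18, -0.6080). ∠PBV = 44.0° gives BV at -158.7° from the x-axis; with |BV| = 11.0, V = (11.94, -4.604). ∠BVZ = 69.6° gives VZ at 90.90° from the x-axis; with |VZ| = 28.9, Z = (11.48, 24.29). ∠VZQ = 46.6° gives ZQ at -42.50° from the x-axis; with |ZQ| = 21.6, Q = (27.41, 9.700). Then |BQ| = |Q − B| = 11.56.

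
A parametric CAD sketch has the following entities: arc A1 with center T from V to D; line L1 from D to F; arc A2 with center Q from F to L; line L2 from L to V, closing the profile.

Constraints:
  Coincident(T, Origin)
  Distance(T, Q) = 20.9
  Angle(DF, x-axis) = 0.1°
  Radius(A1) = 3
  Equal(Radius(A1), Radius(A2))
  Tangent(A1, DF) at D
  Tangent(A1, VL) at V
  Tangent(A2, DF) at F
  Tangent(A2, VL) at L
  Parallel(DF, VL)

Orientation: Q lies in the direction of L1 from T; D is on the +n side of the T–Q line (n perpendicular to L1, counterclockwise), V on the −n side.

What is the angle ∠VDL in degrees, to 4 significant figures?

73.98°

The slot axis is L1's direction at 0.1°, so u = (cos 0.1°, sin 0.1°) = (1.000, 0.001745) and n = (−sin 0.1°, cos 0.1°) = (-0.001745, 1.000). T is at the origin and Q lies 20.9 along u from T, so Q = 20.9·u = (20.90, 0.03648). Tangency of A1 to both parallel lines with radius 3.0 puts D and V at T ± 3.0·n: D = (-0.005236, 3.000), V = (0.005236, -3.000). Equal radii place F and L the same way about Q: F = Q + 3.0·n = (20.89, 3.036), L = Q − 3.0·n = (20.91, -2.964). Then cos ∠VDL = DV·DL / (|DV||DL|), giving 73.98°.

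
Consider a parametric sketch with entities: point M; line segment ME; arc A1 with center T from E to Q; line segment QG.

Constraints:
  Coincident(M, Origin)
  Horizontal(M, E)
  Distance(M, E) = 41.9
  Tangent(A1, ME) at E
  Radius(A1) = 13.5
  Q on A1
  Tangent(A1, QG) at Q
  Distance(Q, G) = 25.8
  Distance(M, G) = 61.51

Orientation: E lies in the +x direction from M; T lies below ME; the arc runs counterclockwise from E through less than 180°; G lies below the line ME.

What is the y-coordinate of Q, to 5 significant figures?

-20.786

Checks: |TQ| = 13.50 ✓; ∠(TQ, QG) = 90.00° ✓; |QG| = 25.80 ✓; |MG| = 61.51 ✓.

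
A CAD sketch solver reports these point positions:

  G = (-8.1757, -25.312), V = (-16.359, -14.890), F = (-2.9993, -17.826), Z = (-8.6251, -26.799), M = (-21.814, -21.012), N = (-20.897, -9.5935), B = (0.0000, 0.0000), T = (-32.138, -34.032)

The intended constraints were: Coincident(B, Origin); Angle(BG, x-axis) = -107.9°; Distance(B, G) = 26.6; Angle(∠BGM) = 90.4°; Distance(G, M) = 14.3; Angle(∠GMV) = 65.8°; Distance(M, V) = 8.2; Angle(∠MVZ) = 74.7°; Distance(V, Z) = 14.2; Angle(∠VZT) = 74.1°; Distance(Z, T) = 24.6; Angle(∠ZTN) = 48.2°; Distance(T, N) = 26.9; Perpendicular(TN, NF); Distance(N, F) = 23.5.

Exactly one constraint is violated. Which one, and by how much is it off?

Distance(N, F) = 23.5 — off by 3.80.

B = (0.00, 0.00) ✓; BG at -107.9° ✓; |BG| = 26.60 ✓; ∠BGM = 90.40° ✓; |GM| = 14.30 ✓; ∠GMV = 65.80° ✓; |MV| = 8.200 ✓; ∠MVZ = 74.70° ✓; |VZ| = 14.20 ✓; ∠VZT = 74.10° ✓; |ZT| = 24.60 ✓; ∠ZTN = 48.20° ✓; |TN| = 26.90 ✓; ∠(TN, NF) = 90.00° ✓; |NF| = 19.70 ✗.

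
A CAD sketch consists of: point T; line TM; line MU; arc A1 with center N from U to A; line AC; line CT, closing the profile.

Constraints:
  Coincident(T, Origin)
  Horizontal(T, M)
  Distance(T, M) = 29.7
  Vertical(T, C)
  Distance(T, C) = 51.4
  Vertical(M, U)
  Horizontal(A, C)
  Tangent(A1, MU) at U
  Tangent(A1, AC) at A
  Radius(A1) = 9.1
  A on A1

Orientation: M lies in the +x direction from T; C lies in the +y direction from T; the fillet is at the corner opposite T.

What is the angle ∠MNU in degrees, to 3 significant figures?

77.9°

The virtual corner opposite T is at (29.7, 51.4). A1 meets MU tangentially, so NU is at right angles to MU and the tangent condition forces NA to be normal to AC, with radius 9.1, so the center N sits 9.1 in from both sides at N = (20.6, 42.3). That places the tangent points at U = (29.7, 42.3) on MU and A = (20.6, 51.4) on AC. Then cos ∠MNU = NM·NU / (|NM||NU|), giving 77.9°.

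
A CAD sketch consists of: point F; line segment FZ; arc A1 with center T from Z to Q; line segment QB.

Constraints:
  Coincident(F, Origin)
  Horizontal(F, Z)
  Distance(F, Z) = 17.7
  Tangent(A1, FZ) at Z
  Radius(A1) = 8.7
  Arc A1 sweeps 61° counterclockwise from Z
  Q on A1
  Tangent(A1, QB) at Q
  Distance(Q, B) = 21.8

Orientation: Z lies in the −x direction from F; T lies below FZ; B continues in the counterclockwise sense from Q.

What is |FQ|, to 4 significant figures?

25.70

F is at the origin; FZ is horizontal with |FZ| = 17.7 and Z on the −x side, so Z = (-17.70, 0.000). Since A1 is tangent to FZ there, TZ ⟂ FZ, so T = Z + (0, -8.7) = (-17.70, -8.700). On A1, Z sits at bearing 90° from T; a 61° counterclockwise sweep puts Q at bearing 151°, so Q = T + 8.7·(cos 151°, sin 151°) = (-25.31, -4.482). Then |FQ| = |Q − F| = 25.70.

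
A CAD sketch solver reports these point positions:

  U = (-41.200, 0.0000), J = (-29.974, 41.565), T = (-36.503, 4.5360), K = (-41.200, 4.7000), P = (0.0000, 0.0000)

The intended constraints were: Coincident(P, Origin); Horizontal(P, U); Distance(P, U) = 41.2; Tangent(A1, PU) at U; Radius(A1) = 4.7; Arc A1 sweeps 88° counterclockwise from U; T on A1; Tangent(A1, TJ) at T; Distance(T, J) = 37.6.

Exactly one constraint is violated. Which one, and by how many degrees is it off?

Tangent(A1, TJ) at T — off by 8.00°.

P = (0.00, 0.00) ✓; P.y = 0.00, U.y = 0.00 ✓; |PU| = 41.20 ✓; ∠(KU, UP) = 90.00° ✓; |KU| = 4.700 ✓; bearing(K→T) − bearing(K→U) = 88.00° ✓; |KT| = 4.700 ✓; ∠(KT, TJ) = 98.00° ✗; |TJ| = 37.60 ✓.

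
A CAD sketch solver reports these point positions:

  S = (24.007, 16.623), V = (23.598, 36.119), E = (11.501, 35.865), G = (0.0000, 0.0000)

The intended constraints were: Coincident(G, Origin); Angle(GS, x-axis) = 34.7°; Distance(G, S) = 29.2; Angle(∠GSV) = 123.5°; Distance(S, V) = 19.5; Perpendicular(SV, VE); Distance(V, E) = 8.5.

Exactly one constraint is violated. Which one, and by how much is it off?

Distance(V, E) = 8.5 — off by 3.60.

G = (0.00, 0.00) ✓; GS at 34.70° ✓; |GS| = 29.20 ✓; ∠GSV = 123.5° ✓; |SV| = 19.50 ✓; ∠(SV, VE) = 90.00° ✓; |VE| = 12.10 ✗.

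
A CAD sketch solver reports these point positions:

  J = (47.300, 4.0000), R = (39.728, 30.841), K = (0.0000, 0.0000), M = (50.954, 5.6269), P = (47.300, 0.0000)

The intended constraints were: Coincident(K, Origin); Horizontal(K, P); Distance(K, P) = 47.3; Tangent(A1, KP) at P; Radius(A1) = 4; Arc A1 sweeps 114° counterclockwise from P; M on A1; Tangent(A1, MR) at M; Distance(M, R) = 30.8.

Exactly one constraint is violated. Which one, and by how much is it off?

Distance(M, R) = 30.8 — off by 3.20.

K = (0.00, 0.00) ✓; K.y = 0.00, P.y = 0.00 ✓; |KP| = 47.30 ✓; ∠(JP, PK) = 90.00° ✓; |JP| = 4.000 ✓; bearing(J→M) − bearing(J→P) = 114.0° ✓; |JM| = 4.000 ✓; ∠(JM, MR) = 90.00° ✓; |MR| = 27.60 ✗.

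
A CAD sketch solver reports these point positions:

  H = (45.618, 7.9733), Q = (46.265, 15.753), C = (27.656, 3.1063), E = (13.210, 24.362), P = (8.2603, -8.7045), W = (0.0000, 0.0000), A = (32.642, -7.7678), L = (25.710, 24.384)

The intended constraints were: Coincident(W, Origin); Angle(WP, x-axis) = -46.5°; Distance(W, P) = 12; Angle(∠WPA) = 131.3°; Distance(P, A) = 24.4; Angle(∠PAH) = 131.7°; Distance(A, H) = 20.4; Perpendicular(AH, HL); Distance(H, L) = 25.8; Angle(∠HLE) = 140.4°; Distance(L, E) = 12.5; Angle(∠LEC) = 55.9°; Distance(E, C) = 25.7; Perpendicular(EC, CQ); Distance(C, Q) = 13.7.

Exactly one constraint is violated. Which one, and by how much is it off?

Distance(C, Q) = 13.7 — off by 8.80.

W = (0.00, 0.00) ✓; WP at -46.50° ✓; |WP| = 12.00 ✓; ∠WPA = 131.3° ✓; |PA| = 24.40 ✓; ∠PAH = 131.7° ✓; |AH| = 20.40 ✓; ∠(AH, HL) = 90.00° ✓; |HL| = 25.80 ✓; ∠HLE = 140.4° ✓; |LE| = 12.50 ✓; ∠LEC = 55.90° ✓; |EC| = 25.70 ✓; ∠(EC, CQ) = 90.00° ✓; |CQ| = 22.50 ✗.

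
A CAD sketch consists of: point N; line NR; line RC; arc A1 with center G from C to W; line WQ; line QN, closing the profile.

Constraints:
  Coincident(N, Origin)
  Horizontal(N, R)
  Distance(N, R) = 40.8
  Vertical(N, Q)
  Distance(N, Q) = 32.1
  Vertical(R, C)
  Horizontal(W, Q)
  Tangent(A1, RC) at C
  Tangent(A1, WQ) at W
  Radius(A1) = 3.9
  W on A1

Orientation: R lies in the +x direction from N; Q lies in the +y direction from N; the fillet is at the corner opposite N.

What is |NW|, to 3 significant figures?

48.9

N is at the origin; N and R share the same y with |NR| = 40.8 and R on the +x side, so R = (40.8, 0.00). NQ is vertical with |NQ| = 32.1 and Q on the +y side, so Q = (0.00, 32.1). The virtual corner opposite N is at (40.8, 32.1). Tangency of A1 to RC means the radius GC is perpendicular to RC and A1 meets WQ tangentially, so GW is at right angles to WQ, with radius 3.9, so the center G sits 3.9 in from both sides at G = (36.9, 28.2). That places the tangent points at C = (40.8, 28.2) on RC and W = (36.9, 32.1) on WQ. Then |NW| = |W − N| = 48.9.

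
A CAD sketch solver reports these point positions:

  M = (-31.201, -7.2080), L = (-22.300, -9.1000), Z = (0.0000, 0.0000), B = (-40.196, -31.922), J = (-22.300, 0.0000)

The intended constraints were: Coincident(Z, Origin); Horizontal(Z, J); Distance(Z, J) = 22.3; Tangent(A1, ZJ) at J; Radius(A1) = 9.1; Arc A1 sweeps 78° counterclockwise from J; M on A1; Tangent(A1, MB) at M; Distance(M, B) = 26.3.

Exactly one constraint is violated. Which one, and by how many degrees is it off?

Tangent(A1, MB) at M — off by 8.00°.

Z = (0.00, 0.00) ✓; Z.y = 0.00, J.y = 0.00 ✓; |ZJ| = 22.30 ✓; ∠(LJ, JZ) = 90.00° ✓; |LJ| = 9.100 ✓; bearing(L→M) − bearing(L→J) = 78.00° ✓; |LM| = 9.100 ✓; ∠(LM, MB) = 98.00° ✗; |MB| = 26.30 ✓.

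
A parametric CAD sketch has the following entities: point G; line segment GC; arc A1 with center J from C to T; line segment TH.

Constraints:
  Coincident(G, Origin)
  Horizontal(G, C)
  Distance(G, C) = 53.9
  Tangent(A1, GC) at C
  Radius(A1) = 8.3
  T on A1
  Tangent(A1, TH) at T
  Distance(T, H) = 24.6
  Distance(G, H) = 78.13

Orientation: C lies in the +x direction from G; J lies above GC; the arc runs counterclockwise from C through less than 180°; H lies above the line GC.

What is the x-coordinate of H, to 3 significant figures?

74.2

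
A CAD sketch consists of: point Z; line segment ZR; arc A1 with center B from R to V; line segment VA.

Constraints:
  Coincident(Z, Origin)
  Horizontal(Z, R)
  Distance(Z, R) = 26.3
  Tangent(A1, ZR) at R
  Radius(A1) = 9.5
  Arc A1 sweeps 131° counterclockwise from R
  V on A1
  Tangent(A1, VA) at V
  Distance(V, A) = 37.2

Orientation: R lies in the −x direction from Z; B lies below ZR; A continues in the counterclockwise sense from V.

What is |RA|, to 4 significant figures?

47.08

On A1, R sits at bearing 90° from B; a 131° counterclockwise sweep puts V at bearing 221°, so V = B + 9.5·(cos 221°, sin 221°) = (-33.47, -15.73). The tangent condition forces BV to be normal to VA, so VA runs along (−sin 221°, cos 221°); with |VA| = 37.2, A = (-9.064, -43.81). Then |RA| = |A − R| = 47.08.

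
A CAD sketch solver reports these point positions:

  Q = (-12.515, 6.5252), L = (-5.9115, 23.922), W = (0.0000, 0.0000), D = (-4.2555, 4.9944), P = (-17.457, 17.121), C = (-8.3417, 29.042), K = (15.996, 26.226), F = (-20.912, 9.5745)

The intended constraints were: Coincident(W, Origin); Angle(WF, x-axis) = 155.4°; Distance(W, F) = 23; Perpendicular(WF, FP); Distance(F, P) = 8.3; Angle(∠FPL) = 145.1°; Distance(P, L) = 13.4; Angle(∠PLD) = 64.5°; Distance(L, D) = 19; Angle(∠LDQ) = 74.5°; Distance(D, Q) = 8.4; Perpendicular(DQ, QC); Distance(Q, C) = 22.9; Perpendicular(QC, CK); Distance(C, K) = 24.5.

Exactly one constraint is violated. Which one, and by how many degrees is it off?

Perpendicular(QC, CK) — off by 3.90°.

W = (0.00, 0.00) ✓; WF at 155.4° ✓; |WF| = 23.00 ✓; ∠(WF, FP) = 90.00° ✓; |FP| = 8.300 ✓; ∠FPL = 145.1° ✓; |PL| = 13.40 ✓; ∠PLD = 64.50° ✓; |LD| = 19.00 ✓; ∠LDQ = 74.50° ✓; |DQ| = 8.400 ✓; ∠(DQ, QC) = 90.00° ✓; |QC| = 22.90 ✓; ∠(QC, CK) = 86.10° ✗; |CK| = 24.50 ✓.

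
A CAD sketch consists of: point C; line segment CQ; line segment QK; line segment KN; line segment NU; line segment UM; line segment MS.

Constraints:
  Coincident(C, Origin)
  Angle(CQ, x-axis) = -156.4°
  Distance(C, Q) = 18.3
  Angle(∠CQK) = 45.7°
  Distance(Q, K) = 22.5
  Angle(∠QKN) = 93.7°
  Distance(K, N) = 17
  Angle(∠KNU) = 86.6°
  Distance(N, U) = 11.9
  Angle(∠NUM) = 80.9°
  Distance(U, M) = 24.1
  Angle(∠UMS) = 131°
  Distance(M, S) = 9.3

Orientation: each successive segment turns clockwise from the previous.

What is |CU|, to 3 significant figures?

4.08

C is at the origin; CQ runs at -156.4° with length 18.3, so Q = (-16.8, -7.33). ∠CQK = 45.7° gives QK at 69.3° from the x-axis; with |QK| = 22.5, K = (-8.82, 13.7). ∠QKN = 93.7° gives KN at -17.0° from the x-axis; with |KN| = 17.0, N = (7.44, 8.75). ∠KNU = 86.6° gives NU at -110° from the x-axis; with |NU| = 11.9, U = (3.29, -2.40). Then |CU| = |U − C| = 4.08.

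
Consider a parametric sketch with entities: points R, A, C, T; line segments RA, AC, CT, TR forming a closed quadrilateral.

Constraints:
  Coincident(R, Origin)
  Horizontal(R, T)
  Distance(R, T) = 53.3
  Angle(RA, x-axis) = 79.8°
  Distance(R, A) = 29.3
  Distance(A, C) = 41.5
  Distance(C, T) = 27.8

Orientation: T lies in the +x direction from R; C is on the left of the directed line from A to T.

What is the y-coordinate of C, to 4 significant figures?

26.99

R is at the origin; R and T share the same y with |RT| = 53.3 and T in +x, so T = (53.3, 0). RA runs at 79.8° with |RA| = 29.3, so A = (5.189, 28.84). C is determined by |AC| = 41.5 and |CT| = 27.8 together: it lies at the intersection of circle(A, 41.5) and circle(T, 27.8). With |AT| = 56.09, the foot of the radical line on AT is 36.51 from A and the perpendicular offset is √(41.5² − 36.51²) = 19.73. Taking the left-of-AT solution: C = (46.65, 26.99).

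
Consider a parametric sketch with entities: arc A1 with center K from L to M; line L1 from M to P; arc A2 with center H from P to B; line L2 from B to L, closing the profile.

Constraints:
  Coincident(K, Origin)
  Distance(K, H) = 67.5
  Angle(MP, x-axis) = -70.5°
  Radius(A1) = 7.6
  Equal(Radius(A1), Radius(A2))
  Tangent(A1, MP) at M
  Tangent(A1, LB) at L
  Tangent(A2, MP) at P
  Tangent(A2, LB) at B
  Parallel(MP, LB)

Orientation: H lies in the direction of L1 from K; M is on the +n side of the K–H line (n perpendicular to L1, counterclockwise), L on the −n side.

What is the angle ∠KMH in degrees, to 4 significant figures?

83.58°

K is at the origin and H lies 67.5 along u from K, so H = 67.5·u = (22.53, -63.63). Tangency of A1 to both parallel lines with radius 7.6 puts M and L at K ± 7.6·n: M = (7.164, 2.537), L = (-7.164, -2.537). Then cos ∠KMH = MK·MH / (|MK||MH|), giving 83.58°.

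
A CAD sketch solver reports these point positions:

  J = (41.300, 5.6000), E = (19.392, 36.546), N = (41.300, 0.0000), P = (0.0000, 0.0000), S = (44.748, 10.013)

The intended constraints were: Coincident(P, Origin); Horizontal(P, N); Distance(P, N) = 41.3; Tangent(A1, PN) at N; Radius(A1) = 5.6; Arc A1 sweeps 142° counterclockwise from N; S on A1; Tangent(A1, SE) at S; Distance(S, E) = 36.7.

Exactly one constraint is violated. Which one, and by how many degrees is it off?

Tangent(A1, SE) at S — off by 8.30°.

P = (0.00, 0.00) ✓; P.y = 0.00, N.y = 0.00 ✓; |PN| = 41.30 ✓; ∠(JN, NP) = 90.00° ✓; |JN| = 5.600 ✓; bearing(J→S) − bearing(J→N) = 142.0° ✓; |JS| = 5.600 ✓; ∠(JS, SE) = 98.30° ✗; |SE| = 36.70 ✓.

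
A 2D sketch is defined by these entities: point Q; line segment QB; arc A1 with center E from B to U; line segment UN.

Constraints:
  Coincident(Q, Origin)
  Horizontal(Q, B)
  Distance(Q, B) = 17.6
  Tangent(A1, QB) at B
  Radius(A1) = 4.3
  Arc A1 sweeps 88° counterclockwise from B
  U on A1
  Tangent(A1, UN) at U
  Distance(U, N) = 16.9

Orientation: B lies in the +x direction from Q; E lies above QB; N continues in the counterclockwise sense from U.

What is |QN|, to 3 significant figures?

30.8

On A1, B sits at bearing -90° from E; an 88° counterclockwise sweep puts U at bearing -2°, so U = E + 4.3·(cos -2°, sin -2°) = (21.9, 4.15). A1 meets UN tangentially, so EU is at right angles to UN, so UN runs along (−sin -2°, cos -2°); with |UN| = 16.9, N = (22.5, 21.0). Then |QN| = |N − Q| = 30.8.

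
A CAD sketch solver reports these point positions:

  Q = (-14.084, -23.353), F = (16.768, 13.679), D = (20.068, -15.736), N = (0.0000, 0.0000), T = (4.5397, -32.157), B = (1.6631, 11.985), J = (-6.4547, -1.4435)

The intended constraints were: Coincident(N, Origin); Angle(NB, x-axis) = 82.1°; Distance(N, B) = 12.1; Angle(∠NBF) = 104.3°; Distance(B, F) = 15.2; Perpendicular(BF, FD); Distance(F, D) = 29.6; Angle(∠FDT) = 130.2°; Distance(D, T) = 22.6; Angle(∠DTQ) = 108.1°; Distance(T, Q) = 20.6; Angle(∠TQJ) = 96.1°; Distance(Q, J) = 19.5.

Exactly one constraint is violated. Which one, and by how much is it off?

Distance(Q, J) = 19.5 — off by 3.70.

N = (0.00, 0.00) ✓; NB at 82.10° ✓; |NB| = 12.10 ✓; ∠NBF = 104.3° ✓; |BF| = 15.20 ✓; ∠(BF, FD) = 90.00° ✓; |FD| = 29.60 ✓; ∠FDT = 130.2° ✓; |DT| = 22.60 ✓; ∠DTQ = 108.1° ✓; |TQ| = 20.60 ✓; ∠TQJ = 96.10° ✓; |QJ| = 23.20 ✗.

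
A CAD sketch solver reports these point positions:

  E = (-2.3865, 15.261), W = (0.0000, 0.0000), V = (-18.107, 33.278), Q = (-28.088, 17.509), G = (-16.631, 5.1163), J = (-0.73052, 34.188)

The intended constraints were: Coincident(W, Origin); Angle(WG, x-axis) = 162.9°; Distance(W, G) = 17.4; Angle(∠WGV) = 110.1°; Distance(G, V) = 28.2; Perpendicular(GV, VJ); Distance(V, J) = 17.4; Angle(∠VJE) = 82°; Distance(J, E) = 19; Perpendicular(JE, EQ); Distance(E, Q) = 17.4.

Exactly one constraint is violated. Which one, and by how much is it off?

Distance(E, Q) = 17.4 — off by 8.40.

W = (0.00, 0.00) ✓; WG at 162.9° ✓; |WG| = 17.40 ✓; ∠WGV = 110.1° ✓; |GV| = 28.20 ✓; ∠(GV, VJ) = 90.00° ✓; |VJ| = 17.40 ✓; ∠VJE = 82.00° ✓; |JE| = 19.00 ✓; ∠(JE, EQ) = 90.00° ✓; |EQ| = 25.80 ✗.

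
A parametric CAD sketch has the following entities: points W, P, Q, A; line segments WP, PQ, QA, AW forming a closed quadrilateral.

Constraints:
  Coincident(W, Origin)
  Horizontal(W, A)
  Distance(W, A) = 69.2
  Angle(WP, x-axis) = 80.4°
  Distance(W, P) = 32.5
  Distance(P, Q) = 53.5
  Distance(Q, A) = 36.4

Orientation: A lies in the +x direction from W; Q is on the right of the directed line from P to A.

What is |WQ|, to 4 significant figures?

37.19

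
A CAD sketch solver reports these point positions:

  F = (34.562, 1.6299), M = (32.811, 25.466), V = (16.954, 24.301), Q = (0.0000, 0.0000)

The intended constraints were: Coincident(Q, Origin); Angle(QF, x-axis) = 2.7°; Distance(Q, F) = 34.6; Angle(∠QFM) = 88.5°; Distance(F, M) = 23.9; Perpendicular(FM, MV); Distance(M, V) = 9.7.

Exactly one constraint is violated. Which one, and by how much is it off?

Distance(M, V) = 9.7 — off by 6.20.

Q = (0.00, 0.00) ✓; QF at 2.700° ✓; |QF| = 34.60 ✓; ∠QFM = 88.50° ✓; |FM| = 23.90 ✓; ∠(FM, MV) = 90.00° ✓; |MV| = 15.90 ✗.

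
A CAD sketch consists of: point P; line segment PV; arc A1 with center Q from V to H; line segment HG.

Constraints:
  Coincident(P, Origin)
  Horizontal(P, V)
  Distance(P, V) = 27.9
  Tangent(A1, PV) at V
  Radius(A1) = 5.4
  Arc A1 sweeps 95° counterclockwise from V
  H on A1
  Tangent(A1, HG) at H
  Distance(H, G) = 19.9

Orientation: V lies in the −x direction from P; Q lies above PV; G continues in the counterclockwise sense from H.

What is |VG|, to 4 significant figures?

25.95

On A1, V sits at bearing -90° from Q; a 95° counterclockwise sweep puts H at bearing 5°, so H = Q + 5.4·(cos 5°, sin 5°) = (-22.52, 5.871). Since A1 is tangent to HG there, QH ⟂ HG, so HG runs along (−sin 5°, cos 5°); with |HG| = 19.9, G = (-24.25, 25.69). Then |VG| = |G − V| = 25.95.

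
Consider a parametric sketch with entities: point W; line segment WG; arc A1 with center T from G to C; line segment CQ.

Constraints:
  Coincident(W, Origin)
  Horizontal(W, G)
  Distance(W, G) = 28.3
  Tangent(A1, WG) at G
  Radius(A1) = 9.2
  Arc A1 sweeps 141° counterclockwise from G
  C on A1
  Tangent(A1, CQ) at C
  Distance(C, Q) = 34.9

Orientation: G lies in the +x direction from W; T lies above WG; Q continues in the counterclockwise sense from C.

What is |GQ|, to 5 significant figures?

43.852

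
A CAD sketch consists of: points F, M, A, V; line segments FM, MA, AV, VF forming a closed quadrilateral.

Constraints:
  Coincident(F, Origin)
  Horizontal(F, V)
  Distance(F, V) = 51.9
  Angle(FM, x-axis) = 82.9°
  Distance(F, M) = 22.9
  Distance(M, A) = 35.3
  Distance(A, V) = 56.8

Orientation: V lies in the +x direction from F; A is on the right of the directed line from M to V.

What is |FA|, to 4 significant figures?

12.52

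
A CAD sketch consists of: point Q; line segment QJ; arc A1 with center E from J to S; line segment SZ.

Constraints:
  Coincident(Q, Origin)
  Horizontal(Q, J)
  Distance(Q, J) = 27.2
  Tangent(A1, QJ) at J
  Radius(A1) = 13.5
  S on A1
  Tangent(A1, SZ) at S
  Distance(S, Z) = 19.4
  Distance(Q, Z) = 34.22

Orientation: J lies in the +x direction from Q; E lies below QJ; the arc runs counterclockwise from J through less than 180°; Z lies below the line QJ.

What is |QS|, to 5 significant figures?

18.606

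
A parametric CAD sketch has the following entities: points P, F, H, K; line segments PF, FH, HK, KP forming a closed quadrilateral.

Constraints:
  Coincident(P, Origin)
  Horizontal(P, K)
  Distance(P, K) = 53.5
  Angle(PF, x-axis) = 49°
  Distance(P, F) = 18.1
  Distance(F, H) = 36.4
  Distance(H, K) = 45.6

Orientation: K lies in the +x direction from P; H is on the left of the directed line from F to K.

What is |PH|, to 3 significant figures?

54.5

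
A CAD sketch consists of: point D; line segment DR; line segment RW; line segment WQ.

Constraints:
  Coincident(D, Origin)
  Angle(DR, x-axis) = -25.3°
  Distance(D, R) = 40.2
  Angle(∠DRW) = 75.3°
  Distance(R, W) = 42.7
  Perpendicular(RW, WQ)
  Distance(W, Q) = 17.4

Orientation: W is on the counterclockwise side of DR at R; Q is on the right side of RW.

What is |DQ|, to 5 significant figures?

64.993

∠DRW = 75.3°, so RW runs at -25.3° + (180° − 75.3°) = 79.400° from the x-axis; with |RW| = 42.7, W = R + 42.7·(cos 79.400°, sin 79.400°) = (44.199, 24.792). RW is perpendicular to WQ; with |WQ| = 17.4 on the right of RW, Q = W + 17.4·(0.98294, -0.18395) = (61.302, 21.591). Then |DQ| = |Q − D| = 64.993.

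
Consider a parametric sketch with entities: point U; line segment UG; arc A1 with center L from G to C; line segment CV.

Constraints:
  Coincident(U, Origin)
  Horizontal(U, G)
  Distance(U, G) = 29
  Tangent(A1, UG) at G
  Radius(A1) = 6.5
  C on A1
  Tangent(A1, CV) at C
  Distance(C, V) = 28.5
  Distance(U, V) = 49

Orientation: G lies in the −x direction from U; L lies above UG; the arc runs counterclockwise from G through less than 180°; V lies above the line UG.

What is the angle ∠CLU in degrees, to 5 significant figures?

35.288°

U is at the origin; UG is horizontal with |UG| = 29.0 and G on the −x side, so G = (-29.000, 0.0000). The tangent condition forces LG to be normal to UG, so L = G + (0, 6.5) = (-29.000, 6.5000). Since LC ⟂ CV (tangency), |LV| = √(6.5² + 28.5²) = 29.232 regardless of where C sits on A1. So V lies on both circle(U, 49.0) and circle(L, 29.232); the above-UG intersection is V = (-33.979, 35.305). C is the foot of the tangent from V: C = (-23.002, 9.0037).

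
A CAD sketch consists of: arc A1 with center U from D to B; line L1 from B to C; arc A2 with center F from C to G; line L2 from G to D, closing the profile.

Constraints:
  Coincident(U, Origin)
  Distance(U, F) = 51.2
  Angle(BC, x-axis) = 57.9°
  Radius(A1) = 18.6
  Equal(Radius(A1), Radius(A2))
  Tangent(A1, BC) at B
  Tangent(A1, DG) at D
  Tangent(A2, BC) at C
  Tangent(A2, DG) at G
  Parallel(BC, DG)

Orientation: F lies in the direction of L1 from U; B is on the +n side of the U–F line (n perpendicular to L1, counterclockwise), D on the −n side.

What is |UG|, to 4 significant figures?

54.47

The slot axis is L1's direction at 57.9°, so u = (cos 57.9°, sin 57.9°) = (0.5314, 0.8471) and n = (−sin 57.9°, cos 57.9°) = (-0.8471, 0.5314). U is at the origin and F lies 51.2 along u from U, so F = 51.2·u = (27.21, 43.37). Tangency of A1 to both parallel lines with radius 18.6 puts B and D at U ± 18.6·n: B = (-15.76, 9.884), D = (15.76, -9.884). Equal radii place C and G the same way about F: C = F + 18.6·n = (11.45, 53.26), G = F − 18.6·n = (42.96, 33.49). Then |UG| = |G − U| = 54.47.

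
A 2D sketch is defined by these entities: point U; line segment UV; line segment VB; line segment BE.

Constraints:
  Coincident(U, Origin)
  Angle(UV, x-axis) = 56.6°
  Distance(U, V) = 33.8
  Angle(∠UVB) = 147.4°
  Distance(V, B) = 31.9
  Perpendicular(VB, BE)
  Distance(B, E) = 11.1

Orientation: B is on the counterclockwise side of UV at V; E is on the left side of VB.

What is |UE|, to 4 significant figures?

60.79

∠UVB = 147.4°, so VB runs at 56.6° + (180° − 147.4°) = 89.20° from the x-axis; with |VB| = 31.9, B = V + 31.9·(cos 89.20°, sin 89.20°) = (19.05, 60.11). VB is perpendicular to BE; with |BE| = 11.1 on the left of VB, E = B + 11.1·(-0.9999, 0.01396) = (7.953, 60.27). Then |UE| = |E − U| = 60.79.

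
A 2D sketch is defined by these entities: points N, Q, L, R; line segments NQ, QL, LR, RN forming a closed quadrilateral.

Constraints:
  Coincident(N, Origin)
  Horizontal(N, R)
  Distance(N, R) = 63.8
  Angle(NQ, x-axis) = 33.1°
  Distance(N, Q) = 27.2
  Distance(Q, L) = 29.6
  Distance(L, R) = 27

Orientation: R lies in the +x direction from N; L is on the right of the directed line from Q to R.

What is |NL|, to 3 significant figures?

40.0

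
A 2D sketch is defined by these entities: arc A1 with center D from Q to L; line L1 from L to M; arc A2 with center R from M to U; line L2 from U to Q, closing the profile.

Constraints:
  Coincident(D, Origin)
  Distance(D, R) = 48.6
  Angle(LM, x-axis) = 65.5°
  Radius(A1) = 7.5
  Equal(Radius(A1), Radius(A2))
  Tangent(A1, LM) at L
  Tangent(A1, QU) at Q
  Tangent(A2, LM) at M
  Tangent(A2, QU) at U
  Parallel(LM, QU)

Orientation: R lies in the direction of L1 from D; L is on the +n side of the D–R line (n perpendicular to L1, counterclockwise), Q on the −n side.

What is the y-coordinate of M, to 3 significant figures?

47.3

The slot axis is L1's direction at 65.5°, so u = (cos 65.5°, sin 65.5°) = (0.415, 0.910) and n = (−sin 65.5°, cos 65.5°) = (-0.910, 0.415). D is at the origin and R lies 48.6 along u from D, so R = 48.6·u = (20.2, 44.2). Tangency of A1 to both parallel lines with radius 7.5 puts L and Q at D ± 7.5·n: L = (-6.82, 3.11), Q = (6.82, -3.11). Equal radii place M and U the same way about R: M = R + 7.5·n = (13.3, 47.3), U = R − 7.5·n = (27.0, 41.1). So M.y = 47.3.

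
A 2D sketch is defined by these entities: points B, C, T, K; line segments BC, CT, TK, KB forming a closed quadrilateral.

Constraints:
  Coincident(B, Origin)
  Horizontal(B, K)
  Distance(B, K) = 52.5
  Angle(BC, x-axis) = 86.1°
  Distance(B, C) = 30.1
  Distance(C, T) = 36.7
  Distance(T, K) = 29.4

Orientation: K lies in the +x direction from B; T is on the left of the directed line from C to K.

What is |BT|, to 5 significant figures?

46.385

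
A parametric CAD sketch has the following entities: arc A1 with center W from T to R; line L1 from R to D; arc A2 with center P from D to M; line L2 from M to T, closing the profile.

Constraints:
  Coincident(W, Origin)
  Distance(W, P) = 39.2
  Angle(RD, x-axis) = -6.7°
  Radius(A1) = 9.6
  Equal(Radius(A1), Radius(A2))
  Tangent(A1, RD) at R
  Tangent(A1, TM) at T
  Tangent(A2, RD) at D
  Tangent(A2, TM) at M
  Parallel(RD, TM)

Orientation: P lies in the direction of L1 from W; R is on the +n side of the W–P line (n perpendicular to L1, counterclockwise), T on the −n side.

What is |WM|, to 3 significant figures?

40.4

Tangency of A1 to both parallel lines with radius 9.6 puts R and T at W ± 9.6·n: R = (1.12, 9.53), T = (-1.12, -9.53). Equal radii place D and M the same way about P: D = P + 9.6·n = (40.1, 4.96), M = P − 9.6·n = (37.8, -14.1). Then |WM| = |M − W| = 40.4.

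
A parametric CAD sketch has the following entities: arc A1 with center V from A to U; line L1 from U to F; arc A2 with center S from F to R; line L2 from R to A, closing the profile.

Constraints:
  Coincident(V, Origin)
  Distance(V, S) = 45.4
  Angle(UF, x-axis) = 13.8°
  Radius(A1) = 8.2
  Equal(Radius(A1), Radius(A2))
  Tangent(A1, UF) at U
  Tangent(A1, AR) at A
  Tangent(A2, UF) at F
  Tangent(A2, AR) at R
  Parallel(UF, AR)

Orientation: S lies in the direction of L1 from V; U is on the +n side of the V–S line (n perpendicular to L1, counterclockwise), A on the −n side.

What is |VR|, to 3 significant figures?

46.1

The slot axis is L1's direction at 13.8°, so u = (cos 13.8°, sin 13.8°) = (0.971, 0.239) and n = (−sin 13.8°, cos 13.8°) = (-0.239, 0.971). V is at the origin and S lies 45.4 along u from V, so S = 45.4·u = (44.1, 10.8). Tangency of A1 to both parallel lines with radius 8.2 puts U and A at V ± 8.2·n: U = (-1.96, 7.96), A = (1.96, -7.96). Equal radii place F and R the same way about S: F = S + 8.2·n = (42.1, 18.8), R = S − 8.2·n = (46.0, 2.87). Then |VR| = |R − V| = 46.1.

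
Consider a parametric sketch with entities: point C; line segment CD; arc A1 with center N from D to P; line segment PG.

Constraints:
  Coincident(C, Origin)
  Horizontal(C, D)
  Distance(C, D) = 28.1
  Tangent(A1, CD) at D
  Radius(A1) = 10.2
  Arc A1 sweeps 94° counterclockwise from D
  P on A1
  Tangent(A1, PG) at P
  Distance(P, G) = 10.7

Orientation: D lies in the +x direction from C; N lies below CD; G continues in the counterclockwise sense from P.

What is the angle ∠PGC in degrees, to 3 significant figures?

36.9°

On A1, D sits at bearing 90° from N; a 94° counterclockwise sweep puts P at bearing 184°, so P = N + 10.2·(cos 184°, sin 184°) = (17.9, -10.9). A1 meets PG tangentially, so NP is at right angles to PG, so PG runs along (−sin 184°, cos 184°); with |PG| = 10.7, G = (18.7, -21.6). Then cos ∠PGC = GP·GC / (|GP||GC|), giving 36.9°.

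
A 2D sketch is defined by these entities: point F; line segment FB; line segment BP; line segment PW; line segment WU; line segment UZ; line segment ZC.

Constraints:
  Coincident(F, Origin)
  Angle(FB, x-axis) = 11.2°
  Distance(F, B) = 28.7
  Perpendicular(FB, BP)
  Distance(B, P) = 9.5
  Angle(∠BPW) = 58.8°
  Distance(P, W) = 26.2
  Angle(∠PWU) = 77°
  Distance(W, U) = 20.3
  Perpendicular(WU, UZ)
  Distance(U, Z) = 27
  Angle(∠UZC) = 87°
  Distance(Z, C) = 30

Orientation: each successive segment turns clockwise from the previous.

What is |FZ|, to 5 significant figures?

39.799

∠PWU = 77.0° gives WU at 57.000° from the x-axis; with |WU| = 20.3, U = (16.435, 22.241). The perpendicularity gives UZ at right angles to WU, so UZ runs at -33.000°; with |UZ| = 27.0, Z = (39.079, 7.5361). Then |FZ| = |Z − F| = 39.799.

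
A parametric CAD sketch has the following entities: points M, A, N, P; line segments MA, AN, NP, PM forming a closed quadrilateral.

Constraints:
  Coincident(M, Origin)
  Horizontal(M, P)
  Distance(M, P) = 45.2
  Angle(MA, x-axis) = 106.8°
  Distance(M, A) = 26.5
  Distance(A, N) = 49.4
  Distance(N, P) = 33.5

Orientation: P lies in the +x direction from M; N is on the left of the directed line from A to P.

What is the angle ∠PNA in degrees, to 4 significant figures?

87.84°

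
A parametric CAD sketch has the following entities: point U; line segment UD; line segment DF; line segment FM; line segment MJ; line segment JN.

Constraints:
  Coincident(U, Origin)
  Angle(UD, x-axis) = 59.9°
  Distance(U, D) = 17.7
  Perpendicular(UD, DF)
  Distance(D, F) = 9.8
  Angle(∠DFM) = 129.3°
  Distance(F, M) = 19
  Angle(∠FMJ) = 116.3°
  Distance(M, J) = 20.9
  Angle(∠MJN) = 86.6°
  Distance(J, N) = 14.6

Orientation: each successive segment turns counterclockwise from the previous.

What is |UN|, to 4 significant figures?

9.231

U is at the origin; UD runs at 59.9° with length 17.7, so D = (8.877, 15.31). UD ⟂ DF, so DF runs at 149.9°; with |DF| = 9.8, F = (0.3983, 20.23). ∠DFM = 129.3° gives FM at -159.4° from the x-axis; with |FM| = 19.0, M = (-17.39, 13.54). ∠FMJ = 116.3° gives MJ at -95.70° from the x-axis; with |MJ| = 20.9, J = (-19.46, -7.254). ∠MJN = 86.6° gives JN at -2.300° from the x-axis; with |JN| = 14.6, N = (-4.874, -7.840). Then |UN| = |N − U| = 9.231.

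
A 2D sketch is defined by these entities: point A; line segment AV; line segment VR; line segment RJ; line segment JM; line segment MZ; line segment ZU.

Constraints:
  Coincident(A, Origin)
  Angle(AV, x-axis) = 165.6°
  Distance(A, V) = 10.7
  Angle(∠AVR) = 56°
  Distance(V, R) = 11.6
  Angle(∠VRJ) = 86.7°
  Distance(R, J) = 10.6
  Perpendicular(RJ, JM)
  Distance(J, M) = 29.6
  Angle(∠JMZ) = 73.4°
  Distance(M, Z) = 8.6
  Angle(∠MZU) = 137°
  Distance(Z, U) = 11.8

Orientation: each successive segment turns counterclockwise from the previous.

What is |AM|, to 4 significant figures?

24.54

A is at the origin; AV runs at 165.6° with length 10.7, so V = (-10.36, 2.661). ∠AVR = 56.0° gives VR at -70.40° from the x-axis; with |VR| = 11.6, R = (-6.473, -8.267). ∠VRJ = 86.7° gives RJ at 22.90° from the x-axis; with |RJ| = 10.6, J = (3.292, -4.142). The perpendicularity gives JM at right angles to RJ, so JM runs at 112.9°; with |JM| = 29.6, M = (-8.226, 23.12). Then |AM| = |M − A| = 24.54.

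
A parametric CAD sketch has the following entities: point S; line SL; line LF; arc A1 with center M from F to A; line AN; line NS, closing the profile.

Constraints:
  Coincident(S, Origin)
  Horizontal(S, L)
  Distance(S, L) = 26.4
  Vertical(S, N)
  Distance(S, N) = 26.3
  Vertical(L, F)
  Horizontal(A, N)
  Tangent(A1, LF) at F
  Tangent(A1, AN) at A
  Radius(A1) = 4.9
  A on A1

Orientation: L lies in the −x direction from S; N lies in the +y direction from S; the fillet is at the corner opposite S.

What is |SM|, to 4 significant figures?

30.33

SN is vertical with |SN| = 26.3 and N on the +y side, so N = (0.000, 26.30). The virtual corner opposite S is at (-26.40, 26.30). A1 meets LF tangentially, so MF is at right angles to LF and the tangent condition forces MA to be normal to AN, with radius 4.9, so the center M sits 4.9 in from both sides at M = (-21.50, 21.40). Then |SM| = |M − S| = 30.33.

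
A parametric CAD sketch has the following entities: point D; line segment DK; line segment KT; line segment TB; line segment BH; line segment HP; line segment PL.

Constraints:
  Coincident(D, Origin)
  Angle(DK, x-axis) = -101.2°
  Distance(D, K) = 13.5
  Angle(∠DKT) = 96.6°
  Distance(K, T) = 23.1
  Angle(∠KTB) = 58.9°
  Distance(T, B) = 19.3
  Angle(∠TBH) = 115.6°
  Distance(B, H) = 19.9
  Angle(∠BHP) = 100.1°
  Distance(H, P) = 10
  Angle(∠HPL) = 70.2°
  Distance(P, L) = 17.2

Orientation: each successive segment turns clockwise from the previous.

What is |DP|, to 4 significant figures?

10.58

∠TBH = 115.6° gives BH at -10.10° from the x-axis; with |BH| = 19.9, H = (5.206, 0.7931). ∠BHP = 100.1° gives HP at -90.00° from the x-axis; with |HP| = 10.0, P = (5.206, -9.207). Then |DP| = |P − D| = 10.58.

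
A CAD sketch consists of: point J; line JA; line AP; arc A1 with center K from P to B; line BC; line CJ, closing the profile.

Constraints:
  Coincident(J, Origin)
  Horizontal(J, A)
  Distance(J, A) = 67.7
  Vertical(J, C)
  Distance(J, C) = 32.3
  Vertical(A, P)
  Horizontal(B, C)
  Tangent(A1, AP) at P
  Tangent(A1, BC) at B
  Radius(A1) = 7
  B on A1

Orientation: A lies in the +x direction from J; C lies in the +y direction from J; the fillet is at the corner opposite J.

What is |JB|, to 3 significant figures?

68.8

The virtual corner opposite J is at (67.7, 32.3). The tangent condition forces KP to be normal to AP and A1 meets BC tangentially, so KB is at right angles to BC, with radius 7.0, so the center K sits 7.0 in from both sides at K = (60.7, 25.3). That places the tangent points at P = (67.7, 25.3) on AP and B = (60.7, 32.3) on BC. Then |JB| = |B − J| = 68.8.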